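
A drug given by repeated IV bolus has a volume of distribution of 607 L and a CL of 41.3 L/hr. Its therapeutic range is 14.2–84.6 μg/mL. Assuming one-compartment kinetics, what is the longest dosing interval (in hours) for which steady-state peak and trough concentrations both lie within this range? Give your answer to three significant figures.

k = CL / Vd = 41.30 / 607.0 = 0.06804 h⁻¹
Between IV bolus doses, concentration decays as C = C₀·e^(−kτ), so C_peak/C_trough = e^(kτ).
τ_max = ln(C_peak/C_trough) / k = ln(84.6/14.2) / 0.06804 = 1.785 / 0.06804 = 26.23 h

26.2 h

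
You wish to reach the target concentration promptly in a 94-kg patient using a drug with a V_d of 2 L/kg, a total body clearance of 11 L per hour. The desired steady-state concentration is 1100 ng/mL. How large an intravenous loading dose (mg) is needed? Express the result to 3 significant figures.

Vd = 2 L/kg × 94 kg = 188.0 L
C = 1100 ng/mL = 1.100 mg/L
Loading dose depends on Vd (not clearance): it fills the distribution volume.
LD = Vd × C = 188.0 × 1.100 = 206.8 mg

207 mg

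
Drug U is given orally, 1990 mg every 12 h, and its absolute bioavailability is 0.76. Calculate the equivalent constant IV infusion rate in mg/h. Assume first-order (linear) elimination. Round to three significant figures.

126 mg/h

Equivalent systemic input: infusion rate = F·D/τ.
Rate = 0.76 × 1990 / 12 = 126.0 mg/h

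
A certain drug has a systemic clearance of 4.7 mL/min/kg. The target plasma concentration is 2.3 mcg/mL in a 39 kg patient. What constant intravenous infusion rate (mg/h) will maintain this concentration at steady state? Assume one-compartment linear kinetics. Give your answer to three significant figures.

25.3 mg/h

CL = 4.7 mL/min/kg × 39 kg = 183.3 mL/min = 183.3 × 60/1000 = 11.00 L/h
At steady state, infusion rate equals elimination rate: rate in = CL × Css.
Rate = CL × Css = 11.00 × 2.3 = 25.30 mg/h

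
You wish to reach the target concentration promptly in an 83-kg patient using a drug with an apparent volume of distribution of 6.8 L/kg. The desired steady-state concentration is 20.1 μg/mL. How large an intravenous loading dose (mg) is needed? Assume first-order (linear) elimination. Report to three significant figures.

Vd(total) = 83 kg × 6.8 L/kg = 564.4 L
LD = Vd × C = 564.4 × 20.10 = 11340 mg

11300 mg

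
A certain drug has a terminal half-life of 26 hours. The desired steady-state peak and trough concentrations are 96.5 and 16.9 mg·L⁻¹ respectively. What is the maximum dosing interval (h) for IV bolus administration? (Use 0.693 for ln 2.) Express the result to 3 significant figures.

k = 0.693 / t½ = 0.693 / 26 = 0.02665 h⁻¹
Between IV bolus doses, concentration decays as C = C₀·e^(−kτ), so C_peak/C_trough = e^(kτ).
τ_max = ln(C_peak/C_trough) / k = ln(96.5/16.9) / 0.02665 = 1.742 / 0.02665 = 65.37 h

65.4 h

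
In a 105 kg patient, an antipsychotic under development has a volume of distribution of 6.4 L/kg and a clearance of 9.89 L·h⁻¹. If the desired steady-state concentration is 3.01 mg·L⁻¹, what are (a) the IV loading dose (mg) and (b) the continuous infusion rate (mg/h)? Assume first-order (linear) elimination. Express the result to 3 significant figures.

Vd = 6.4 L/kg × 105 kg = 672.0 L
LD = Vd · C_target = 672.0 × 3.01 = 2023 mg
Infusion rate = 9.890 L/h × 3.01 mg/L = 29.77 mg/h

(a) 2020 mg; (b) 29.8 mg/h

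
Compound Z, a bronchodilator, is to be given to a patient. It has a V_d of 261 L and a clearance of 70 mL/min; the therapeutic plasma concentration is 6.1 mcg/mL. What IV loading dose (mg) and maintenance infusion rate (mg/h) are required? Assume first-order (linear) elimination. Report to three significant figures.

(a) 1590 mg; (b) 25.6 mg/h

Loading: fill Vd to C_target → 261.0 L × 6.1 mg/L = 1592 mg
Convert clearance: 70 mL/min × 60 min/h ÷ 1000 mL/L = 4.200 L/h
Maintenance infusion rate = CL × Css = 4.200 × 6.1 = 25.62 mg/h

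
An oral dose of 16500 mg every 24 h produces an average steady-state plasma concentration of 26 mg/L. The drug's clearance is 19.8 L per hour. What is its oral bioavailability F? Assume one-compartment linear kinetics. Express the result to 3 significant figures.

F·D/τ = CL·Css at steady state → F = CL·Css·τ / D.
F = 19.8 × 26 × 24 / 16500 = 0.749

0.749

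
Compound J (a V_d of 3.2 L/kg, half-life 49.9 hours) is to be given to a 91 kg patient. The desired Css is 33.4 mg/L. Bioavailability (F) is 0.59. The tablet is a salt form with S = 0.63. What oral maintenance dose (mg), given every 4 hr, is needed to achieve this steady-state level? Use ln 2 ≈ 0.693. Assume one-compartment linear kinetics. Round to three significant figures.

1450 mg

Total Vd = 3.2 × 91 = 291.2 L
CL = 0.693 × Vd / t½ = 0.693 × 291.2 / 49.9 = 4.044 L/h
D = CL × Css × τ / F / S = 4.044 × 33.4 × 4 / 0.59 / 0.63 = 1454 mg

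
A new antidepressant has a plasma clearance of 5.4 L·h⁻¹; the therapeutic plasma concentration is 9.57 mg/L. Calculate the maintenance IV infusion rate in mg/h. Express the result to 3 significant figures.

51.7 mg/h

Infusion rate = CL · Css = 5.400 L/h × 9.57 mg/L = 51.68 mg/h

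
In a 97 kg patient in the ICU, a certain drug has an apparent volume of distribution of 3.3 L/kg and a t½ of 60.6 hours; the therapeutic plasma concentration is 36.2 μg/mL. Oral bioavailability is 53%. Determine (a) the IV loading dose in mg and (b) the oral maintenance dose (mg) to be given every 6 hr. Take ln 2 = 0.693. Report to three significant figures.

Total Vd = 3.3 × 97 = 320.1 L
LD = Vd × C = 320.1 × 36.2 = 11590 mg
CL = 0.693 × Vd / t½ = 0.693 × 320.1 / 60.6 = 3.661 L/h
D = CL × Css × τ / F = 3.661 × 36.2 × 6 / 0.53 = 1500 mg

(a) 11600 mg; (b) 1500 mg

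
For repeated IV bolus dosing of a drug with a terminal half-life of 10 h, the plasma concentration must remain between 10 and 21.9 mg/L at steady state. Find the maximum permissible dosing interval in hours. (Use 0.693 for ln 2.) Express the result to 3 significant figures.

11.3 h

k = 0.693 / t½ = 0.693 / 10 = 0.06930 h⁻¹
Between IV bolus doses, concentration decays as C = C₀·e^(−kτ), so C_peak/C_trough = e^(kτ).
τ_max = ln(C_peak/C_trough) / k = ln(21.9/10) / 0.06930 = 0.7839 / 0.06930 = 11.31 h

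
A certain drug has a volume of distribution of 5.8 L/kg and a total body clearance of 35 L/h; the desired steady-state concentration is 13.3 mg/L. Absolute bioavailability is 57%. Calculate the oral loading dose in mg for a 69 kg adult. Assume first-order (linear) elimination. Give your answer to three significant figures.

Total Vd = 5.8 × 69 = 400.2 L
Loading dose depends on Vd (not clearance): it fills the distribution volume.
LD = Vd × C / F = 400.2 × 13.30 / 0.57 = 9338 mg

9340 mg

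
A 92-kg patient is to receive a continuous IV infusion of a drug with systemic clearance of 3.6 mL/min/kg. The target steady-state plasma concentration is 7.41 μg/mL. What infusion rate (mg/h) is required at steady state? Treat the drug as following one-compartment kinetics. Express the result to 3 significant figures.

147 mg/h

CL = 3.6 mL/min/kg × 92 kg = 331.2 mL/min = 331.2 × 60/1000 = 19.87 L/h
Infusion rate = CL · Css = 19.87 L/h × 7.41 mg/L = 147.2 mg/h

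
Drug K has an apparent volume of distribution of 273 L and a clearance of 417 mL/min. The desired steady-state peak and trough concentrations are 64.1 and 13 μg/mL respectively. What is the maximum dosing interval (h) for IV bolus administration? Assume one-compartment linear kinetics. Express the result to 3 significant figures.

CL = 417 mL/min × 60/1000 = 25.02 L/h
k = CL / Vd = 25.02 / 273.0 = 0.09165 h⁻¹
Between IV bolus doses, concentration decays as C = C₀·e^(−kτ), so C_peak/C_trough = e^(kτ).
τ_max = ln(C_peak/C_trough) / k = ln(64.1/13) / 0.09165 = 1.595 / 0.09165 = 17.40 h

17.4 h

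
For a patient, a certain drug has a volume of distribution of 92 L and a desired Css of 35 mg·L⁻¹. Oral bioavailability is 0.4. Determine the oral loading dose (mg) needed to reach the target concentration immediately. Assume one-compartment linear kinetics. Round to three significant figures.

LD = Vd × C / F = 92.00 × 35.00 / 0.4 = 8050 mg

8050 mg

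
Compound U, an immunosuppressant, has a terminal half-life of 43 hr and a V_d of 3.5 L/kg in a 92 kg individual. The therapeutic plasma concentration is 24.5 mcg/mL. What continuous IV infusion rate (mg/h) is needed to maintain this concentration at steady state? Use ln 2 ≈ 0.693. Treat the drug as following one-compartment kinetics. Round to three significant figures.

127 mg/h

Vd(total) = 92 kg × 3.5 L/kg = 322.0 L
CL = 0.693 × Vd / t½ = 0.693 × 322.0 / 43 = 5.189 L/h
Infusion rate = CL × Css = 5.189 × 24.5 = 127.1 mg/h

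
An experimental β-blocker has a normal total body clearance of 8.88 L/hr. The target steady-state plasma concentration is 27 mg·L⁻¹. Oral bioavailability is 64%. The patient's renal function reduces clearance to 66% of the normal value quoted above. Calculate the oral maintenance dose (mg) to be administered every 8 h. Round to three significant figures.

Patient clearance = 0.66 × 8.880 = 5.861 L/h
At steady state, dose per interval replaces the amount cleared in that interval: F·D/τ = CL·Css.
D = CL × Css × τ / F = 5.861 × 27 × 8 / 0.64 = 1978 mg

1980 mg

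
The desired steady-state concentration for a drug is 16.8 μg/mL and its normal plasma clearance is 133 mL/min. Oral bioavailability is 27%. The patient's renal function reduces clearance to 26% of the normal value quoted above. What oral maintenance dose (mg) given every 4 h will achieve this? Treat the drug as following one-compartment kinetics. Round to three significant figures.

CL = 133 mL/min × 60/1000 = 7.980 L/h
Patient clearance = 0.26 × 7.980 = 2.075 L/h
D = CL × Css × τ / F = 2.075 × 16.8 × 4 / 0.27 = 516.4 mg

516 mg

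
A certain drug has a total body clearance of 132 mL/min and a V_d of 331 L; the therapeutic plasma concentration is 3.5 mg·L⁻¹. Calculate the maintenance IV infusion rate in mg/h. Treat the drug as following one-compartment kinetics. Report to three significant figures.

CL = 132 mL/min = 132 × 0.06 = 7.920 L/h
At steady state, infusion rate equals elimination rate: rate in = CL × Css.
R₀ = 7.920 × 3.5 = 27.72 mg/h

27.7 mg/h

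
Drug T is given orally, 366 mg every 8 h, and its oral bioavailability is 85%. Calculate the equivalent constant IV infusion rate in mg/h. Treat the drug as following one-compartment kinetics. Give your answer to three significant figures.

Equivalent systemic input: infusion rate = F·D/τ.
Rate = 0.85 × 366 / 8 = 38.89 mg/h

38.9 mg/h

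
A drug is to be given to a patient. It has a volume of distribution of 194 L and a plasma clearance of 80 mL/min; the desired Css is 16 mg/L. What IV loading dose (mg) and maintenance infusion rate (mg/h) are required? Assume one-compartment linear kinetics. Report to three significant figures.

(a) 3100 mg; (b) 76.8 mg/h

Loading: fill Vd to C_target → 194.0 L × 16 mg/L = 3104 mg
CL = 80 mL/min × 60/1000 = 4.800 L/h
Maintenance: replace elimination → rate = CL × Css = 4.800 × 16 = 76.80 mg/h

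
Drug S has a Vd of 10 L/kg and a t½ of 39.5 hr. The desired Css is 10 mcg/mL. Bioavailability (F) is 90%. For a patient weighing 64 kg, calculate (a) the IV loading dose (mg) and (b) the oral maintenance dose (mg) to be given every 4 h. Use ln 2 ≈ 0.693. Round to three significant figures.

(a) 6400 mg; (b) 499 mg

Total Vd = 10 × 64 = 640.0 L
LD = Vd × C = 640.0 × 10 = 6400 mg
CL = 0.693 × Vd / t½ = 0.693 × 640.0 / 39.5 = 11.23 L/h
D = CL × Css × τ / F = 11.23 × 10 × 4 / 0.9 = 499.1 mg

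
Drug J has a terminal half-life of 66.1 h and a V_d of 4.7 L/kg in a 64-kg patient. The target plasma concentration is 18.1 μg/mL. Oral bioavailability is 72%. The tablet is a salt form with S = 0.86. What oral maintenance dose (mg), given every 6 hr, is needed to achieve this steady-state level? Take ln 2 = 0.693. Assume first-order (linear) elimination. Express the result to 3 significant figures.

553 mg

Total Vd = 4.7 × 64 = 300.8 L
CL = ln 2 · Vd / t½ = 0.693 × 300.8 / 66.1 = 3.154 L/h
D = CL × Css × τ / F / S = 3.154 × 18.1 × 6 / 0.72 / 0.86 = 553.2 mg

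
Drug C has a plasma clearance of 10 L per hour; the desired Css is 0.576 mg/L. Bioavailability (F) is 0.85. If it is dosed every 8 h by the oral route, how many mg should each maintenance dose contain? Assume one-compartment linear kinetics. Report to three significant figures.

54.2 mg

D = CL × Css × τ / F = 10.00 × 0.576 × 8 / 0.85 = 54.21 mg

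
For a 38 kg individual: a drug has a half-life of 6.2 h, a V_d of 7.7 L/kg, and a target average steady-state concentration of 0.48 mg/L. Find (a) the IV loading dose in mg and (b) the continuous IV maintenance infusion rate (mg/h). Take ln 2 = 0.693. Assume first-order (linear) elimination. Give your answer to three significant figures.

(a) 140 mg; (b) 15.7 mg/h

Total Vd = 7.7 × 38 = 292.6 L
LD = Vd × C = 292.6 × 0.48 = 140.4 mg
CL = 0.693 × Vd / t½ = 0.693 × 292.6 / 6.2 = 32.71 L/h
Infusion rate = CL × Css = 32.71 × 0.48 = 15.70 mg/h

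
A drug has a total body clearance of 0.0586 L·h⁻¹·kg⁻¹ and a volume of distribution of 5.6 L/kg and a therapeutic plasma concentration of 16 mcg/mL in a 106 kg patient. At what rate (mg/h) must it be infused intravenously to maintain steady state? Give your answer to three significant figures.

99.4 mg/h

CL = 0.0586 L·h⁻¹·kg⁻¹ × 106 kg = 6.212 L/h
Maintenance depends on clearance, not Vd — rate in must match rate out.
Rate = CL × Css = 6.212 × 16 = 99.39 mg/h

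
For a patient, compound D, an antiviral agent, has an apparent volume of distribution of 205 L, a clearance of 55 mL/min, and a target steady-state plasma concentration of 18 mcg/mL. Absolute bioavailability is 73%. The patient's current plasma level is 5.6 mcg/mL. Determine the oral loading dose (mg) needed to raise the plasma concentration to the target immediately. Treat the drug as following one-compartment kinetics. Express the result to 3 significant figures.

3480 mg

Concentration deficit ΔC = 18 − 5.6 = 12.40 mg/L
LD = Vd × ΔC / F = 205.0 × 12.40 / 0.73 = 3482 mg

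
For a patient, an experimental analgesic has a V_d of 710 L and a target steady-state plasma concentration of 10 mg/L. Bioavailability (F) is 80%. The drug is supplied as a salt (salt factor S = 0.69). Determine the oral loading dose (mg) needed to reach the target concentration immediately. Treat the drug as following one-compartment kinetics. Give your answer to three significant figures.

12900 mg

LD = Vd × C / F / S = 710.0 × 10.00 / 0.8 / 0.69 = 12860 mg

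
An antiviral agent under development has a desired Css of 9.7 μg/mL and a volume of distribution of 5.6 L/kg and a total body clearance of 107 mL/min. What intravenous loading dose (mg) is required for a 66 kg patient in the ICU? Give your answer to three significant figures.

Total Vd = 5.6 × 66 = 369.6 L
LD = Vd × C = 369.6 × 9.700 = 3585 mg

3590 mg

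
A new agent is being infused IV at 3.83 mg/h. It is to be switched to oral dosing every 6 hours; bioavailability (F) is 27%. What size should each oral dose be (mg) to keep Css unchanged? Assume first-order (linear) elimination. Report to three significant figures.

85.1 mg

To maintain the same Css, the systemic dosing rate must be unchanged: F·D/τ = infusion rate.
D = rate × τ / F = 3.83 × 6 / 0.27 = 85.11 mg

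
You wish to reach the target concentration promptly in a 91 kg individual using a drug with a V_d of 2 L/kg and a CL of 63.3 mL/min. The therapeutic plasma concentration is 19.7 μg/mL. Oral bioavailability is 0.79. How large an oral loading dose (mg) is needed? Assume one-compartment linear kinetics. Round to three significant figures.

Total Vd = 2 × 91 = 182.0 L
The loading dose fills Vd to the target concentration; clearance is irrelevant here.
LD = Vd × C / F = 182.0 × 19.70 / 0.79 = 4538 mg

4540 mg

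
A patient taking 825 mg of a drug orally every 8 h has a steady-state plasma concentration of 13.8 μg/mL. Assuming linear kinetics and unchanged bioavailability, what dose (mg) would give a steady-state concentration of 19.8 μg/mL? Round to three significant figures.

1180 mg

For first-order elimination, Css ∝ F·D/(CL·τ); F and CL are unchanged, so Css ∝ D/τ.
D₂ = D₁ × (Css,target / Css,current) = 825 × 19.8/13.8 = 1184 mg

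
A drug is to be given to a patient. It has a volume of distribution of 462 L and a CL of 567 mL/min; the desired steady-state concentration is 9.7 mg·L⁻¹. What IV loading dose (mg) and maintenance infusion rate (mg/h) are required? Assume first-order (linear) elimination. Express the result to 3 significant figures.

Loading: fill Vd to C_target → 462.0 L × 9.7 mg/L = 4481 mg
CL = 567 mL/min × 60/1000 = 34.02 L/h
Infusion rate = 34.02 L/h × 9.7 mg/L = 330.0 mg/h

(a) 4480 mg; (b) 330 mg/h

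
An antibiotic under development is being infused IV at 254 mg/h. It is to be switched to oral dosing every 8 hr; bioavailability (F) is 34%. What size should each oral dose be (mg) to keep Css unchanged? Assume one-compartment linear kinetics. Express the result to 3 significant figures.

To maintain the same Css, the systemic dosing rate must be unchanged: F·D/τ = infusion rate.
D = rate × τ / F = 254 × 8 / 0.34 = 5976 mg

5980 mg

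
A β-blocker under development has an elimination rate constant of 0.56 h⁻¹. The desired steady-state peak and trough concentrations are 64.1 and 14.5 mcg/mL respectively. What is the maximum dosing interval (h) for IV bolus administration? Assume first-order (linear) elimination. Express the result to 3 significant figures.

Between IV bolus doses, concentration decays as C = C₀·e^(−kτ), so C_peak/C_trough = e^(kτ).
τ_max = ln(C_peak/C_trough) / k = ln(64.1/14.5) / 0.5600 = 1.486 / 0.5600 = 2.654 h

2.65 h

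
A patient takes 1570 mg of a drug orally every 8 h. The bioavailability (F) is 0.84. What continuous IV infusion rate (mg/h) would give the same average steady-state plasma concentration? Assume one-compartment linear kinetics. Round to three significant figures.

165 mg/h

Equivalent systemic input: infusion rate = F·D/τ.
Rate = 0.84 × 1570 / 8 = 164.9 mg/h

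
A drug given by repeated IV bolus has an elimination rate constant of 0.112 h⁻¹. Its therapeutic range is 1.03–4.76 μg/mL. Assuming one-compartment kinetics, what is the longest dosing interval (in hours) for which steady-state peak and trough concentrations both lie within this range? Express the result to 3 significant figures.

Between IV bolus doses, concentration decays as C = C₀·e^(−kτ), so C_peak/C_trough = e^(kτ).
τ_max = ln(C_peak/C_trough) / k = ln(4.76/1.03) / 0.1120 = 1.531 / 0.1120 = 13.67 h

13.7 h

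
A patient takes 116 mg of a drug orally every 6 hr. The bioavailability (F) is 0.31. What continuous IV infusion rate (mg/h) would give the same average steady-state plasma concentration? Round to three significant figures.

5.99 mg/h

Equivalent systemic input: infusion rate = F·D/τ.
Rate = 0.31 × 116 / 6 = 5.993 mg/h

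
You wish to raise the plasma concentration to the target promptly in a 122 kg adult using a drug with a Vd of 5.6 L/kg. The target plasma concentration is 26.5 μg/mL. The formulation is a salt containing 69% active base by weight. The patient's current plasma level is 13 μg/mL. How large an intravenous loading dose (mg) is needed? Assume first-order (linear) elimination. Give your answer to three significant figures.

Total Vd = 5.6 × 122 = 683.2 L
Concentration deficit ΔC = 26.5 − 13 = 13.50 mg/L
LD = Vd × ΔC / S = 683.2 × 13.50 / 0.69 = 13370 mg

13400 mg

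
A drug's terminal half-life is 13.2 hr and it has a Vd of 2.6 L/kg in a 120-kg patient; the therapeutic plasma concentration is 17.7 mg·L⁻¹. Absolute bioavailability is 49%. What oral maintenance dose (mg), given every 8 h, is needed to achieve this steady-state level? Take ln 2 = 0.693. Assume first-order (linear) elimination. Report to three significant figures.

4730 mg

Vd = 2.6 L/kg × 120 kg = 312.0 L
CL = ln 2 · Vd / t½ = 0.693 × 312.0 / 13.2 = 16.38 L/h
D = CL × Css × τ / F = 16.38 × 17.7 × 8 / 0.49 = 4733 mg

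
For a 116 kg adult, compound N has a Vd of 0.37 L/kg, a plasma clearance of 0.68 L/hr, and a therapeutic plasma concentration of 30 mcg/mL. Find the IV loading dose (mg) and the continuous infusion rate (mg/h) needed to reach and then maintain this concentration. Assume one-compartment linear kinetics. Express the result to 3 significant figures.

Vd = 0.37 L/kg × 116 kg = 42.92 L
Loading: fill Vd to C_target → 42.92 L × 30 mg/L = 1288 mg
Maintenance: replace elimination → rate = CL × Css = 0.6800 × 30 = 20.40 mg/h

(a) 1290 mg; (b) 20.4 mg/h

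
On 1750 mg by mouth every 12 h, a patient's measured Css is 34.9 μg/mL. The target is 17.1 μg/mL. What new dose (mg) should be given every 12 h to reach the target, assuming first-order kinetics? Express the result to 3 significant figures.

857 mg

With linear kinetics, Css is proportional to dose rate (D/τ) at fixed clearance.
D₂ = D₁ × (Css,target / Css,current) = 1750 × 17.1/34.9 = 857.4 mg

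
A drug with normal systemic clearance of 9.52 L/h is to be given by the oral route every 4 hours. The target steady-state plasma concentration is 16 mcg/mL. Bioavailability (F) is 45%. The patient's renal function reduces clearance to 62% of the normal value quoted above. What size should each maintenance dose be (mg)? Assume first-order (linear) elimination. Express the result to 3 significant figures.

Patient clearance = 0.62 × 9.520 = 5.902 L/h
D = CL × Css × τ / F = 5.902 × 16 × 4 / 0.45 = 839.4 mg

839 mg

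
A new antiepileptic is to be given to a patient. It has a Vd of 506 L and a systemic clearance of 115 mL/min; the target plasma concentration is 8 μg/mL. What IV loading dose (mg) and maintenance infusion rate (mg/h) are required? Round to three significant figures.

(a) 4050 mg; (b) 55.2 mg/h

Loading: fill Vd to C_target → 506.0 L × 8 mg/L = 4048 mg
Convert clearance: 115 mL/min × 60 min/h ÷ 1000 mL/L = 6.900 L/h
Maintenance: replace elimination → rate = CL × Css = 6.900 × 8 = 55.20 mg/h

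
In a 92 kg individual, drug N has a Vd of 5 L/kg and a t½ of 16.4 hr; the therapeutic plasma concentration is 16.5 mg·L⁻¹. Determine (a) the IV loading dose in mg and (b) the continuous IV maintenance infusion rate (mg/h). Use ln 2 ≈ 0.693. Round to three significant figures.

Vd(total) = 92 kg × 5 L/kg = 460.0 L
LD = Vd × C = 460.0 × 16.5 = 7590 mg
CL = 0.693 × Vd / t½ = 0.693 × 460.0 / 16.4 = 19.44 L/h
Infusion rate = CL × Css = 19.44 × 16.5 = 320.8 mg/h

(a) 7590 mg; (b) 321 mg/h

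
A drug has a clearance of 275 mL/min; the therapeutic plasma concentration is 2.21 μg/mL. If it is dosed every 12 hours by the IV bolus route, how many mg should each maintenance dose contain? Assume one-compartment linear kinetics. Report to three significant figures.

CL = 275 mL/min = 275 × 0.06 = 16.50 L/h
D = CL × Css × τ = 16.50 × 2.21 × 12 = 437.6 mg

438 mg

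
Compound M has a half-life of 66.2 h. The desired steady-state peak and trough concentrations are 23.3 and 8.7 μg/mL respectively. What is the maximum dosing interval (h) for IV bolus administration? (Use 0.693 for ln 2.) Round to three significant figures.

94.1 h

k = 0.693 / t½ = 0.693 / 66.2 = 0.01047 h⁻¹
Between IV bolus doses, concentration decays as C = C₀·e^(−kτ), so C_peak/C_trough = e^(kτ).
τ_max = ln(C_peak/C_trough) / k = ln(23.3/8.7) / 0.01047 = 0.9851 / 0.01047 = 94.09 h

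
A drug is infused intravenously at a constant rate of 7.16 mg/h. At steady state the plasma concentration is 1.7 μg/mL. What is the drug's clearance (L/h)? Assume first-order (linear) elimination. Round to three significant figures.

At steady state, infusion rate = CL × Css, so CL = rate / Css.
CL = 7.16 / 1.7 = 4.212 L/h

4.21 L/h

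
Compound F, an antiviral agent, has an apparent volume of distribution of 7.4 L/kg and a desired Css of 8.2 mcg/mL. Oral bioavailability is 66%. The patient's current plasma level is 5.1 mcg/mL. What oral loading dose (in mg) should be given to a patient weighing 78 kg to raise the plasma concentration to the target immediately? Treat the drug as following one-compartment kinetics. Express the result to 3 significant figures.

Vd(total) = 78 kg × 7.4 L/kg = 577.2 L
Concentration deficit ΔC = 8.2 − 5.1 = 3.100 mg/L
LD = Vd × ΔC / F = 577.2 × 3.100 / 0.66 = 2711 mg

2710 mg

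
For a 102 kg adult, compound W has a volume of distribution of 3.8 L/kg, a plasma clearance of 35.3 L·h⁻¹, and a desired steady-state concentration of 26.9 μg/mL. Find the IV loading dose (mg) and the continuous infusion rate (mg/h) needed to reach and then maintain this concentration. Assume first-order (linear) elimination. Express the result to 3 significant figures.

Total Vd = 3.8 × 102 = 387.6 L
Loading dose = Vd × C = 387.6 × 26.9 = 10430 mg
Maintenance infusion rate = CL × Css = 35.30 × 26.9 = 949.6 mg/h

(a) 10400 mg; (b) 950 mg/h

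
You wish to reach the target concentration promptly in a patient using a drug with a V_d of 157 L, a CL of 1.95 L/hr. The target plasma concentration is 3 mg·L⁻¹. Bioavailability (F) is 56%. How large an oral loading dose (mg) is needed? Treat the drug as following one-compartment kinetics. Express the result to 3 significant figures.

LD = Vd × C / F = 157.0 × 3.000 / 0.56 = 841.1 mg

841 mg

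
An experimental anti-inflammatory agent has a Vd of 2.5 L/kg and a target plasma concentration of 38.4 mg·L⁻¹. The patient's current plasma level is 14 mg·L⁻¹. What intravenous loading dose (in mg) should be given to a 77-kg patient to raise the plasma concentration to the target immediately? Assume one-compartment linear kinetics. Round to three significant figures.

Vd = 2.5 L/kg × 77 kg = 192.5 L
Concentration deficit ΔC = 38.4 − 14 = 24.40 mg/L
LD = Vd × ΔC = 192.5 × 24.40 = 4697 mg

4700 mg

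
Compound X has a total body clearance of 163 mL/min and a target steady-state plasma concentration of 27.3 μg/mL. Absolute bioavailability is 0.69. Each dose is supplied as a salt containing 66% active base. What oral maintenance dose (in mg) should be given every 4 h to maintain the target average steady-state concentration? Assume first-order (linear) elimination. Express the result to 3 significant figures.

2350 mg

CL = 163 mL/min = 163 × 0.06 = 9.780 L/h
At steady state, dose per interval replaces the amount cleared in that interval: F·S·D/τ = CL·Css.
D = CL × Css × τ / F / S = 9.780 × 27.3 × 4 / 0.69 / 0.66 = 2345 mg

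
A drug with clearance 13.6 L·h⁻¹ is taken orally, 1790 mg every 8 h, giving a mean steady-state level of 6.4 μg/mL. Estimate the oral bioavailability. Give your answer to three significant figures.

F·D/τ = CL·Css at steady state → F = CL·Css·τ / D.
F = 13.6 × 6.4 × 8 / 1790 = 0.389

0.389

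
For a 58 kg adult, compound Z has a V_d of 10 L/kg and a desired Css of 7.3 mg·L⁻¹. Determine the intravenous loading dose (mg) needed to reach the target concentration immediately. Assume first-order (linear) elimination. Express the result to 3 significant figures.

4230 mg

Total Vd = 10 × 58 = 580.0 L
LD = Vd × C = 580.0 × 7.300 = 4234 mg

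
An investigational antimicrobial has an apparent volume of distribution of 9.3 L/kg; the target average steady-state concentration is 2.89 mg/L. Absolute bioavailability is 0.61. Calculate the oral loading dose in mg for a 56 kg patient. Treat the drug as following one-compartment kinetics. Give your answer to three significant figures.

Vd = 9.3 L/kg × 56 kg = 520.8 L
LD = Vd × C / F = 520.8 × 2.890 / 0.61 = 2467 mg

2470 mg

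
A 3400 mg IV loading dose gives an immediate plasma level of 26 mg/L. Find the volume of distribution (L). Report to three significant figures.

Immediately after an IV bolus, C₀ = Dose / Vd, so Vd = Dose / C₀.
Vd = 3400 / 26 = 130.8 L

131 L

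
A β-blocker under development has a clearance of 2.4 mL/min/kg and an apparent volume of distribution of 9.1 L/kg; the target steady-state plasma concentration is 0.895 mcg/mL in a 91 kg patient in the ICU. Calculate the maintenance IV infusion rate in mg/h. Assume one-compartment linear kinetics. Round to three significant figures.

CL = 2.4 mL/min/kg × 91 kg = 218.4 mL/min = 218.4 × 60/1000 = 13.10 L/h
Infusion rate = CL · Css = 13.10 L/h × 0.895 mg/L = 11.72 mg/h

11.7 mg/h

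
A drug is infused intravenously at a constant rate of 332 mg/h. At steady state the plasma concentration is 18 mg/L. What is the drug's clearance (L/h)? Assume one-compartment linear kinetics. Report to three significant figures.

At steady state, infusion rate = CL × Css, so CL = rate / Css.
CL = 332 / 18 = 18.44 L/h

18.4 L/h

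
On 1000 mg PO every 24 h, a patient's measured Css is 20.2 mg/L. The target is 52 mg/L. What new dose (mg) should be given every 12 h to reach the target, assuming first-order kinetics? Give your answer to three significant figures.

For first-order elimination, Css ∝ F·D/(CL·τ); F and CL are unchanged, so Css ∝ D/τ.
D₂ = D₁ × (Css,target / Css,current) × (τ₂/τ₁) = 1000 × (52/20.2) × (12/24) = 1287 mg

1290 mg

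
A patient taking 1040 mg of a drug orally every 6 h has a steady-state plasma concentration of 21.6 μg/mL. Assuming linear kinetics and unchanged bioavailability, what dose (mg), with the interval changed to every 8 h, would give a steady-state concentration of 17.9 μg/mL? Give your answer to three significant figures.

For first-order elimination, Css ∝ F·D/(CL·τ); F and CL are unchanged, so Css ∝ D/τ.
D₂ = D₁ × (Css,target / Css,current) × (τ₂/τ₁) = 1040 × (17.9/21.6) × (8/6) = 1149 mg

1150 mg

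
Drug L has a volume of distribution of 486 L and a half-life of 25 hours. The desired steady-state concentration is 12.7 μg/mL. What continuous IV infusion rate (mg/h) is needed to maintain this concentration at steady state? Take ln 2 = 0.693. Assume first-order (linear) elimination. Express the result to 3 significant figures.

k = 0.693/25 = 0.02772 h⁻¹, so CL = k·Vd = 0.02772 × 486.0 = 13.47 L/h
Infusion rate = CL × Css = 13.47 × 12.7 = 171.1 mg/h

171 mg/h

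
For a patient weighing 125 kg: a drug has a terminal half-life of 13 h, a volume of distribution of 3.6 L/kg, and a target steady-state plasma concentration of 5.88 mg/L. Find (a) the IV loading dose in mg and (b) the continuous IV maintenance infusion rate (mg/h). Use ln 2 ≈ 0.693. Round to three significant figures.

(a) 2650 mg; (b) 141 mg/h

Vd(total) = 125 kg × 3.6 L/kg = 450.0 L
LD = Vd × C = 450.0 × 5.88 = 2646 mg
CL = 0.693 × Vd / t½ = 0.693 × 450.0 / 13 = 23.99 L/h
Infusion rate = CL × Css = 23.99 × 5.88 = 141.1 mg/h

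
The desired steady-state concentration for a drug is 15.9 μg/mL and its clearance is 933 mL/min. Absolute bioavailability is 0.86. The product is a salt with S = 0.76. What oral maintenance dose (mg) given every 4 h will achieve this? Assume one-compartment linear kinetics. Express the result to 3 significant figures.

CL = 933 mL/min = 933 × 0.06 = 55.98 L/h
D = CL × Css × τ / F / S = 55.98 × 15.9 × 4 / 0.86 / 0.76 = 5447 mg

5450 mg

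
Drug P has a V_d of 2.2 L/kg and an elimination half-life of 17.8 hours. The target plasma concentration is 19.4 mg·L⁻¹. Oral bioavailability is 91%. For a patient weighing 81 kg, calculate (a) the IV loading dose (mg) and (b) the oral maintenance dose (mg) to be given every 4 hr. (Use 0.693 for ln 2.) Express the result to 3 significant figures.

Vd = 2.2 L/kg × 81 kg = 178.2 L
LD = Vd × C = 178.2 × 19.4 = 3457 mg
CL = 0.693 × Vd / t½ = 0.693 × 178.2 / 17.8 = 6.938 L/h
D = CL × Css × τ / F = 6.938 × 19.4 × 4 / 0.91 = 591.6 mg

(a) 3460 mg; (b) 592 mg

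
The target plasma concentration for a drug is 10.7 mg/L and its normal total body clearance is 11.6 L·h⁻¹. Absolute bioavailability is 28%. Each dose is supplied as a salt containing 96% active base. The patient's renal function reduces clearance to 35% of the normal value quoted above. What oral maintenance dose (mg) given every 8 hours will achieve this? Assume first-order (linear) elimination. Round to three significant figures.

Patient clearance = 0.35 × 11.60 = 4.060 L/h
At steady state, dose per interval replaces the amount cleared in that interval: F·S·D/τ = CL·Css.
D = CL × Css × τ / F / S = 4.060 × 10.7 × 8 / 0.28 / 0.96 = 1293 mg

1290 mg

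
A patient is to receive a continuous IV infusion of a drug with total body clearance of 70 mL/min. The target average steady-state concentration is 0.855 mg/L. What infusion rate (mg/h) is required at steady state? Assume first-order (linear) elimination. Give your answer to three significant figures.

Convert clearance: 70 mL/min × 60 min/h ÷ 1000 mL/L = 4.200 L/h
R₀ = 4.200 × 0.855 = 3.591 mg/h

3.59 mg/h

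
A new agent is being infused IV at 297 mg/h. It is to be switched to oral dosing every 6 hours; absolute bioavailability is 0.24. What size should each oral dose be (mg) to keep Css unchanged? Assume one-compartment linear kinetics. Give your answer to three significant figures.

To maintain the same Css, the systemic dosing rate must be unchanged: F·D/τ = infusion rate.
D = rate × τ / F = 297 × 6 / 0.24 = 7425 mg

7430 mg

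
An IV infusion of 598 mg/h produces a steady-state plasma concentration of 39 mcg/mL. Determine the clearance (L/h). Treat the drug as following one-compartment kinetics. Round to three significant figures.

At steady state, infusion rate = CL × Css, so CL = rate / Css.
CL = 598 / 39 = 15.33 L/h

15.3 L/h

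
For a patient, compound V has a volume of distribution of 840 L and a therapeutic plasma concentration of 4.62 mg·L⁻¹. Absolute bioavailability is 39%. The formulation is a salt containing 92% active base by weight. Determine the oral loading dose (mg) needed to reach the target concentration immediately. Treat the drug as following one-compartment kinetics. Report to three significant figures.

10800 mg

The loading dose fills Vd to the target concentration.
LD = Vd × C / F / S = 840.0 × 4.620 / 0.39 / 0.92 = 10820 mg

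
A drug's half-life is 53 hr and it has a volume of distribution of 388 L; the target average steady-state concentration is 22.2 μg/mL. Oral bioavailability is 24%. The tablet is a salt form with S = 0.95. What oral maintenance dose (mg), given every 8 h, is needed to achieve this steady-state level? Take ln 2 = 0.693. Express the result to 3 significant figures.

3950 mg

k = 0.693/53 = 0.01308 h⁻¹, so CL = k·Vd = 0.01308 × 388.0 = 5.075 L/h
D = CL × Css × τ / F / S = 5.075 × 22.2 × 8 / 0.24 / 0.95 = 3953 mg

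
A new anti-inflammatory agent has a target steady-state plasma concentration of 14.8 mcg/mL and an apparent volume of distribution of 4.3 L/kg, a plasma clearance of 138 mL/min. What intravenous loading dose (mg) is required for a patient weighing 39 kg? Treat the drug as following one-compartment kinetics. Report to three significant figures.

2480 mg

Vd = 4.3 L/kg × 39 kg = 167.7 L
LD = Vd × C = 167.7 × 14.80 = 2482 mg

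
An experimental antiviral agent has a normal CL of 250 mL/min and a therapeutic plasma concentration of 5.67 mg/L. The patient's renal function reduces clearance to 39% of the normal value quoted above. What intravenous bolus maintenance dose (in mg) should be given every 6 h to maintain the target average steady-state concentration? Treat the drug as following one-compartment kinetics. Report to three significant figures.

Convert clearance: 250 mL/min × 60 min/h ÷ 1000 mL/L = 15.00 L/h
Patient clearance = 0.39 × 15.00 = 5.850 L/h
D = CL × Css × τ = 5.850 × 5.67 × 6 = 199.0 mg

199 mg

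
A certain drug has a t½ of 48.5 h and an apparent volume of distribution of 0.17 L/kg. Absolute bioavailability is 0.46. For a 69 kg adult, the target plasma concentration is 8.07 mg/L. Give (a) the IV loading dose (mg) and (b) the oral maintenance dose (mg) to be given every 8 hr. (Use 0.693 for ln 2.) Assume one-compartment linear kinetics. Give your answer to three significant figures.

(a) 94.7 mg; (b) 23.5 mg

Vd(total) = 69 kg × 0.17 L/kg = 11.73 L
LD = Vd × C = 11.73 × 8.07 = 94.66 mg
CL = 0.693 × Vd / t½ = 0.693 × 11.73 / 48.5 = 0.1676 L/h
D = CL × Css × τ / F = 0.1676 × 8.07 × 8 / 0.46 = 23.52 mg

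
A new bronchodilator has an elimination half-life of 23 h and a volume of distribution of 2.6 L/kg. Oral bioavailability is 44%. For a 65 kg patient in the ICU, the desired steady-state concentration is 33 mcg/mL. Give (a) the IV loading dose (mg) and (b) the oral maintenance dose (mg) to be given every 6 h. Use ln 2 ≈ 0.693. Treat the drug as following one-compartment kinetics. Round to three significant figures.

Vd(total) = 65 kg × 2.6 L/kg = 169.0 L
LD = Vd × C = 169.0 × 33 = 5577 mg
CL = 0.693 × Vd / t½ = 0.693 × 169.0 / 23 = 5.092 L/h
D = CL × Css × τ / F = 5.092 × 33 × 6 / 0.44 = 2291 mg

(a) 5580 mg; (b) 2290 mg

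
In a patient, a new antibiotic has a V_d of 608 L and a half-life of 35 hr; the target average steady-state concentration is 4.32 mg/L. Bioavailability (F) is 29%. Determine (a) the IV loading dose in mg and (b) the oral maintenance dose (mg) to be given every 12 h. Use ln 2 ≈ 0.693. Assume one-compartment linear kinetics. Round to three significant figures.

(a) 2630 mg; (b) 2150 mg

LD = Vd × C = 608.0 × 4.32 = 2627 mg
CL = 0.693 × Vd / t½ = 0.693 × 608.0 / 35 = 12.04 L/h
D = CL × Css × τ / F = 12.04 × 4.32 × 12 / 0.29 = 2152 mg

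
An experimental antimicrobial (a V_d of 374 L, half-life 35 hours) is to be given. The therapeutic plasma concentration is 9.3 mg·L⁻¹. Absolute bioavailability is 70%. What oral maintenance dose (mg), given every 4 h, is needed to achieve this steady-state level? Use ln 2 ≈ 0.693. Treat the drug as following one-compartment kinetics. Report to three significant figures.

394 mg

CL = 0.693 × Vd / t½ = 0.693 × 374.0 / 35 = 7.405 L/h
D = CL × Css × τ / F = 7.405 × 9.3 × 4 / 0.7 = 393.5 mg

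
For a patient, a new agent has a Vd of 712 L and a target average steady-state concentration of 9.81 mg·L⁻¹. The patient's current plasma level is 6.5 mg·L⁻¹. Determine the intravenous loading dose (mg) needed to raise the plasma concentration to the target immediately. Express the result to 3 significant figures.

The loading dose fills Vd to the target concentration.
Concentration deficit ΔC = 9.81 − 6.5 = 3.310 mg/L
LD = Vd × ΔC = 712.0 × 3.310 = 2357 mg

2360 mg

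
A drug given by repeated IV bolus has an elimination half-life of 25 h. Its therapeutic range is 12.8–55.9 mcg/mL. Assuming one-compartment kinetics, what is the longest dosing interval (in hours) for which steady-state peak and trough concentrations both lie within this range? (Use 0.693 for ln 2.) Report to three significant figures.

53.2 h

k = 0.693 / t½ = 0.693 / 25 = 0.02772 h⁻¹
Between IV bolus doses, concentration decays as C = C₀·e^(−kτ), so C_peak/C_trough = e^(kτ).
τ_max = ln(C_peak/C_trough) / k = ln(55.9/12.8) / 0.02772 = 1.474 / 0.02772 = 53.17 h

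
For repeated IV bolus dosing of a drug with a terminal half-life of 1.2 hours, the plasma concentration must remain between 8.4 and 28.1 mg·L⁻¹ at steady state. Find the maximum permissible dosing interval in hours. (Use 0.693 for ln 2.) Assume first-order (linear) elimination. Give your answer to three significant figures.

k = 0.693 / t½ = 0.693 / 1.2 = 0.5775 h⁻¹
Between IV bolus doses, concentration decays as C = C₀·e^(−kτ), so C_peak/C_trough = e^(kτ).
τ_max = ln(C_peak/C_trough) / k = ln(28.1/8.4) / 0.5775 = 1.208 / 0.5775 = 2.092 h

2.09 h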